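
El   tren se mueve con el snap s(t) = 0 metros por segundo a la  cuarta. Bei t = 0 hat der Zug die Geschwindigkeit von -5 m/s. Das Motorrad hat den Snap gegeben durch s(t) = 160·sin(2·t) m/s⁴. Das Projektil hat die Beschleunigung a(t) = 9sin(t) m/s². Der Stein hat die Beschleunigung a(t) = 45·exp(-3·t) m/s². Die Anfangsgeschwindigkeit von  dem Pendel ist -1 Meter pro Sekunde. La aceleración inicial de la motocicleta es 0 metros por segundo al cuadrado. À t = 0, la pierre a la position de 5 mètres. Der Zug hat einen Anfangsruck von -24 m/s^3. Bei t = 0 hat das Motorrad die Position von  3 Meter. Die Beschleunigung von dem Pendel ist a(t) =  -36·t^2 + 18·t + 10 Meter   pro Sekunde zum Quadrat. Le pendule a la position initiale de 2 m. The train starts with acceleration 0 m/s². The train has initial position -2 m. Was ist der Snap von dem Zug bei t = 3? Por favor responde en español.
De la ecuación del snap s(t) = 0, sustituimos t = 3 para obtener s = 0.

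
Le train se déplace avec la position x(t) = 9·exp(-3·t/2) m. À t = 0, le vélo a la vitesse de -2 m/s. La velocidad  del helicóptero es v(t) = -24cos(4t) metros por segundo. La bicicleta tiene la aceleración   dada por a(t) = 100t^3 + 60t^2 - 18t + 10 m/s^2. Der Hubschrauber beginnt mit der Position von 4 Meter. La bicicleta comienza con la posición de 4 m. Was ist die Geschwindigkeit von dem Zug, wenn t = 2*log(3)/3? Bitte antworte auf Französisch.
Nous devons dériver notre équation de la position x(t) = 9·exp(-3·t/2) 1 fois. En prenant d/dt de x(t), nous trouvons v(t) = -27·exp(-3·t/2)/2. En utilisant v(t) = -27·exp(-3·t/2)/2 et en substituant t = 2*log(3)/3, nous trouvons v = -9/2.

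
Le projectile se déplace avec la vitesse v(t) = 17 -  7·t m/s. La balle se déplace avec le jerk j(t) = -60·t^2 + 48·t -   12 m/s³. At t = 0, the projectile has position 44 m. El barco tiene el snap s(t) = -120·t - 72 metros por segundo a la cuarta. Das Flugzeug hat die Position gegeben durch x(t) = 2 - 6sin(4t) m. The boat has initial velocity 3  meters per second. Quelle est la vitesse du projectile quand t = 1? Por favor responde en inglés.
Using v(t) = 17 - 7·t and substituting t = 1, we find v = 10.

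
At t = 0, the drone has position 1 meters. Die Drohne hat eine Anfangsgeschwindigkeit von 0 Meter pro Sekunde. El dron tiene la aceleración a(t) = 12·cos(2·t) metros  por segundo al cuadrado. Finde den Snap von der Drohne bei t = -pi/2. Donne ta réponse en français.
Nous devons dériver notre équation de l'accélération a(t) = 12·cos(2·t) 2 fois. En dérivant l'accélération, nous obtenons le jerk: j(t) = -24·sin(2·t). En dérivant le jerk, nous obtenons le snap: s(t) = -48·cos(2·t). De l'équation du snap s(t) = -48·cos(2·t), nous substituons t = -pi/2 pour obtenir s = 48.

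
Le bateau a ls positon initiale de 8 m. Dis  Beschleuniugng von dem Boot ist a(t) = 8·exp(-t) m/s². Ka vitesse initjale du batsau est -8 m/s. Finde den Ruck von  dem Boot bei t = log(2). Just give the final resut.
Die Antwort ist -4.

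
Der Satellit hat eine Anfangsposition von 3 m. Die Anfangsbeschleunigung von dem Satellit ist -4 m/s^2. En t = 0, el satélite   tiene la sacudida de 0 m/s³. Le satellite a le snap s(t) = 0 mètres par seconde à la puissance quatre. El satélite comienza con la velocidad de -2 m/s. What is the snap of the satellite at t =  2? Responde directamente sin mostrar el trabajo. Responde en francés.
La réponse est 0.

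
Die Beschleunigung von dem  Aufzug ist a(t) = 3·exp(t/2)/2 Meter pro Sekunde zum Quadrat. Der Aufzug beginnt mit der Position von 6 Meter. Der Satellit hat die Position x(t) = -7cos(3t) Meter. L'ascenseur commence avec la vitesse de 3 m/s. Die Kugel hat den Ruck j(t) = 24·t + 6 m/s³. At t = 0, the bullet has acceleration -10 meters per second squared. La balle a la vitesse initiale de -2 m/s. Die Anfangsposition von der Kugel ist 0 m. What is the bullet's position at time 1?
To find the answer, we compute 3 integrals of j(t) = 24·t + 6. The antiderivative of jerk is acceleration. Using a(0) = -10, we get a(t) = 12·t^2 + 6·t - 10. Integrating acceleration and using the initial condition v(0) = -2, we get v(t) = 4·t^3 + 3·t^2 - 10·t - 2. The integral of velocity is position. Using x(0) = 0, we get x(t) = t^4 + t^3 - 5·t^2 - 2·t. Using x(t) = t^4 + t^3 - 5·t^2 - 2·t and substituting t = 1, we find x = -5.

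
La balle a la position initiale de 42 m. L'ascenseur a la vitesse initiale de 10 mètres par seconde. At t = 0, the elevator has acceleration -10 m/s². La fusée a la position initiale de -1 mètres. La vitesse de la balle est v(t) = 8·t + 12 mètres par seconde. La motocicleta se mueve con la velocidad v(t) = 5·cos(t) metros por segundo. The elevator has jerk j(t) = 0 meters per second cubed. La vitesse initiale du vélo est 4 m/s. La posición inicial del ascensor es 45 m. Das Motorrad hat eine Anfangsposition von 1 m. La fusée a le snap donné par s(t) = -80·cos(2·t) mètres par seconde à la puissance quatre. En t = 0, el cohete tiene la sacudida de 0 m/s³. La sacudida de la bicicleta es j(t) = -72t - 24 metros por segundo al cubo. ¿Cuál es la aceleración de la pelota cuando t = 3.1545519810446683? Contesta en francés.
Pour résoudre ceci, nous devons prendre 1 dérivée de notre équation de la vitesse v(t) = 8·t + 12. La dérivée de la vitesse donne l'accélération: a(t) = 8. Nous avons l'accélération a(t) = 8. En substituant t = 3.1545519810446683: a(3.1545519810446683) = 8.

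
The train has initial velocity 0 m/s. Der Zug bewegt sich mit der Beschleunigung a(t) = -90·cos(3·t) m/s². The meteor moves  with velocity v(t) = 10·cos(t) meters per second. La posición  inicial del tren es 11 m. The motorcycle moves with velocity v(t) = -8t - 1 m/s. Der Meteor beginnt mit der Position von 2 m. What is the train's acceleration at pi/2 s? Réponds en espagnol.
Tenemos la aceleración a(t) = -90·cos(3·t). Sustituyendo t = pi/2: a(pi/2) = 0.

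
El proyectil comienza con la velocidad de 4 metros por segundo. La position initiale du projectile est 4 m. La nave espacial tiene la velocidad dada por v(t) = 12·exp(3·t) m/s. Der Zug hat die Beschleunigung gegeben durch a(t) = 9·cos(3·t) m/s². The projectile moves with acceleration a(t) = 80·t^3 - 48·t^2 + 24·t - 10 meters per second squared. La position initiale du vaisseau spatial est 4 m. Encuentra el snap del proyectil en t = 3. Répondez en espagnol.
Partiendo de la aceleración a(t) = 80·t^3 - 48·t^2 + 24·t - 10, tomamos 2 derivadas. Derivando la aceleración, obtenemos la sacudida: j(t) = 240·t^2 - 96·t + 24. Tomando d/dt de j(t), encontramos s(t) = 480·t - 96. Tenemos el snap s(t) = 480·t - 96. Sustituyendo t = 3: s(3) = 1344.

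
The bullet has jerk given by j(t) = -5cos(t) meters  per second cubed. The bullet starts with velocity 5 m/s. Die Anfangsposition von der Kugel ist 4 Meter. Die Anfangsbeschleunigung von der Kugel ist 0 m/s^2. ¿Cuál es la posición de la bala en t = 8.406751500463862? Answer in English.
We must find the antiderivative of our jerk equation j(t) = -5·cos(t) 3 times. The integral of jerk is acceleration. Using a(0) = 0, we get a(t) = -5·sin(t). Finding the integral of a(t) and using v(0) = 5: v(t) = 5·cos(t). Taking ∫v(t)dt and applying x(0) = 4, we find x(t) = 5·sin(t) + 4. We have position x(t) = 5·sin(t) + 4. Substituting t = 8.406751500463862: x(8.406751500463862) = 8.25536739860294.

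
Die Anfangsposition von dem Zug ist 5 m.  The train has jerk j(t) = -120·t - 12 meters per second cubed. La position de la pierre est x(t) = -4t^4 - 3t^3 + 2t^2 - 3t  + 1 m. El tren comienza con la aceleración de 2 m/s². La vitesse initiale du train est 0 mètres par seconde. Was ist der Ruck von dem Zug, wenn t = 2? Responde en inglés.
Using j(t) = -120·t - 12 and substituting t = 2, we find j = -252.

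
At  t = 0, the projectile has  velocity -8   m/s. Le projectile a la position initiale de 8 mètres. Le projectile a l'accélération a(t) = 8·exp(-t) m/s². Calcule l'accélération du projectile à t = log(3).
En utilisant a(t) = 8·exp(-t) et en substituant t = log(3), nous trouvons a = 8/3.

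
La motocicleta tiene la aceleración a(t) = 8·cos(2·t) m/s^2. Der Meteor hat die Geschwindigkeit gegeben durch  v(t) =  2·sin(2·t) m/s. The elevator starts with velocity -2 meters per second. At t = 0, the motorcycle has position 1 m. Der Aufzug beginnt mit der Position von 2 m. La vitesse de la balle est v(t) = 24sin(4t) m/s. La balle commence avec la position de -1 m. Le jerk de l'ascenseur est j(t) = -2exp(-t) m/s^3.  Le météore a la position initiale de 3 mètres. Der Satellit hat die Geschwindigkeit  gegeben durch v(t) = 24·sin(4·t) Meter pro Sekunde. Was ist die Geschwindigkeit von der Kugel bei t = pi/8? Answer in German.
Mit v(t) = 24·sin(4·t) und Einsetzen von t = pi/8, finden wir v = 24.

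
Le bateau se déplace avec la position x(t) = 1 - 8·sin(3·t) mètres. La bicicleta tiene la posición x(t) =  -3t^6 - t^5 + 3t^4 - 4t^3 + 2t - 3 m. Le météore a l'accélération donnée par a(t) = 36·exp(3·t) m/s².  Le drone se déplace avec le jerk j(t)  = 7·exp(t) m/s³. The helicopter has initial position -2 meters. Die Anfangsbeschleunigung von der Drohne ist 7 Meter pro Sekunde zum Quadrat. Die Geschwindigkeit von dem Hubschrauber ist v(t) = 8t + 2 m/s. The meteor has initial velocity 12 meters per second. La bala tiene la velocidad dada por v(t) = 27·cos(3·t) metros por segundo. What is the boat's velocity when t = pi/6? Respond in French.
En partant de la position x(t) = 1 - 8·sin(3·t), nous prenons 1 dérivée. La dérivée de la position donne la vitesse: v(t) = -24·cos(3·t). De l'équation de la vitesse v(t) = -24·cos(3·t), nous substituons t = pi/6 pour obtenir v = 0.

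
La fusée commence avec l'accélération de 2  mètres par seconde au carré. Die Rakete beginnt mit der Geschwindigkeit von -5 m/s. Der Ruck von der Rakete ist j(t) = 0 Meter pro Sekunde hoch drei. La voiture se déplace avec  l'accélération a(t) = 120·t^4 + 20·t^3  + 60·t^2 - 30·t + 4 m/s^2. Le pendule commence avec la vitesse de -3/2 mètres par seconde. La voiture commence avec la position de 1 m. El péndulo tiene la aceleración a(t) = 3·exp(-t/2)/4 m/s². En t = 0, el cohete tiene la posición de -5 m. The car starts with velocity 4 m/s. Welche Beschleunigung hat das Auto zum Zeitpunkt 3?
Aus der Gleichung für die Beschleunigung a(t) = 120·t^4 + 20·t^3 + 60·t^2 - 30·t + 4, setzen wir t = 3 ein und erhalten a = 10714.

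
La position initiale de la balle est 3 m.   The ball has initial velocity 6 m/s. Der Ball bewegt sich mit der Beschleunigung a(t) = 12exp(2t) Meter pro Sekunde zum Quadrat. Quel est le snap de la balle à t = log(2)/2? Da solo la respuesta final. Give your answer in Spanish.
El snap en t = log(2)/2 es s = 96.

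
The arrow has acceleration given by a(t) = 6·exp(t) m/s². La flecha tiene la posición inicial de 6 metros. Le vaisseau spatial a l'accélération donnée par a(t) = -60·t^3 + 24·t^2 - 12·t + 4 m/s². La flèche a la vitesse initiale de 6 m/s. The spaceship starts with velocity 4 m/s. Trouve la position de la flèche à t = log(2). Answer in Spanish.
Debemos encontrar la integral de nuestra ecuación de la aceleración a(t) = 6·exp(t) 2 veces. Tomando ∫a(t)dt y aplicando v(0) = 6, encontramos v(t) = 6·exp(t). La antiderivada de la velocidad es la posición. Usando x(0) = 6, obtenemos x(t) = 6·exp(t). Tenemos la posición x(t) = 6·exp(t). Sustituyendo t = log(2): x(log(2)) = 12.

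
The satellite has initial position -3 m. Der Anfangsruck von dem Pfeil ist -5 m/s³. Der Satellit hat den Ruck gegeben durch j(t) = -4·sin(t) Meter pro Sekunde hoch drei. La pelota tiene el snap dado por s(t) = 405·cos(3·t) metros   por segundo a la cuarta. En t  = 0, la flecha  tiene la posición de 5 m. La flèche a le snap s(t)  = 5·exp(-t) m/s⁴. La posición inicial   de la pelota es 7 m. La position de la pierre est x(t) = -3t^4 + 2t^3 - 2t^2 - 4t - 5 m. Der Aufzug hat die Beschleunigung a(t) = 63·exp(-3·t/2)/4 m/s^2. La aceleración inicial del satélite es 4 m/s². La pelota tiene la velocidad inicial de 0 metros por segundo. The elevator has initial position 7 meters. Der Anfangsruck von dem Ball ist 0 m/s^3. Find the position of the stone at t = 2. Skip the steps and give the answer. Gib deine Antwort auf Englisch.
The answer is -53.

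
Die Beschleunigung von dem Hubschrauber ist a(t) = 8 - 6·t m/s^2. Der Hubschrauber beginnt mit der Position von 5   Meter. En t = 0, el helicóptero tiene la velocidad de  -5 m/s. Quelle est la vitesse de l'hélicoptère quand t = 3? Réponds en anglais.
Starting from acceleration a(t) = 8 - 6·t, we take 1 integral. The antiderivative of acceleration, with v(0) = -5, gives velocity: v(t) = -3·t^2 + 8·t - 5. From the given velocity equation v(t) = -3·t^2 + 8·t - 5, we substitute t = 3 to get v = -8.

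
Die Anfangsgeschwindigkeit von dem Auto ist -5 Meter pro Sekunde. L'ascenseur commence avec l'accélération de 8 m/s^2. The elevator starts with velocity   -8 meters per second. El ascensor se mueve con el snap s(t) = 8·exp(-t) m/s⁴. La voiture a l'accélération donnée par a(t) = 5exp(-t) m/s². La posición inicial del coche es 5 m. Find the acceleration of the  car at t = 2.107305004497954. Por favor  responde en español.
Tenemos la aceleración a(t) = 5·exp(-t). Sustituyendo t = 2.107305004497954: a(2.107305004497954) = 0.607825714395490.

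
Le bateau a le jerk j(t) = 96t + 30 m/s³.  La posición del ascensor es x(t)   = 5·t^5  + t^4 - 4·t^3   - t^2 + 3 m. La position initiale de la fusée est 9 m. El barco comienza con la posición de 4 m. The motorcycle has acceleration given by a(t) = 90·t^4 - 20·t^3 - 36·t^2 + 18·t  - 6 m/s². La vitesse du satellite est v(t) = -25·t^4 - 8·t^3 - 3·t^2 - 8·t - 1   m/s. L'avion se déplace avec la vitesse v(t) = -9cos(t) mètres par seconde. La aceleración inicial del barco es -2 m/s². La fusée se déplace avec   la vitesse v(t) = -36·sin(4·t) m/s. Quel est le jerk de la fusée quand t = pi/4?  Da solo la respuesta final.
À t = pi/4, j = 0.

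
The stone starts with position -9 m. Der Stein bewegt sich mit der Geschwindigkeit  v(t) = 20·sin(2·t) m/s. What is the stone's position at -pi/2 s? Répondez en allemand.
Wir müssen unsere Gleichung für die Geschwindigkeit v(t) = 20·sin(2·t) 1-mal integrieren. Mit ∫v(t)dt und Anwendung von x(0) = -9, finden wir x(t) = 1 - 10·cos(2·t). Aus der Gleichung für die Position x(t) = 1 - 10·cos(2·t), setzen wir t = -pi/2 ein und erhalten x = 11.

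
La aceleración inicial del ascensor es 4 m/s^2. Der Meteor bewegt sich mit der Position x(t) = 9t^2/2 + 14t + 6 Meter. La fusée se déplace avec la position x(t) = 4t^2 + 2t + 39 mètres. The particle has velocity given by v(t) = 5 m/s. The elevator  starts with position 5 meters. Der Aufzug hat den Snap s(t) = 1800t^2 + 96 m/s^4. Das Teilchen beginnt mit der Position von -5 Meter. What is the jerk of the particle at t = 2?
We must differentiate our velocity equation v(t) = 5 2 times. Differentiating velocity, we get acceleration: a(t) = 0. Taking d/dt of a(t), we find j(t) = 0. Using j(t) = 0 and substituting t = 2, we find j = 0.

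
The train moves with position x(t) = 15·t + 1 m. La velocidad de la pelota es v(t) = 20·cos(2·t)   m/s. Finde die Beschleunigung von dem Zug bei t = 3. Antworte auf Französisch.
Nous devons dériver notre équation de la position x(t) = 15·t + 1 2 fois. La dérivée de la position donne la vitesse: v(t) = 15. La dérivée de la vitesse donne l'accélération: a(t) = 0. Nous avons l'accélération a(t) = 0. En substituant t = 3: a(3) = 0.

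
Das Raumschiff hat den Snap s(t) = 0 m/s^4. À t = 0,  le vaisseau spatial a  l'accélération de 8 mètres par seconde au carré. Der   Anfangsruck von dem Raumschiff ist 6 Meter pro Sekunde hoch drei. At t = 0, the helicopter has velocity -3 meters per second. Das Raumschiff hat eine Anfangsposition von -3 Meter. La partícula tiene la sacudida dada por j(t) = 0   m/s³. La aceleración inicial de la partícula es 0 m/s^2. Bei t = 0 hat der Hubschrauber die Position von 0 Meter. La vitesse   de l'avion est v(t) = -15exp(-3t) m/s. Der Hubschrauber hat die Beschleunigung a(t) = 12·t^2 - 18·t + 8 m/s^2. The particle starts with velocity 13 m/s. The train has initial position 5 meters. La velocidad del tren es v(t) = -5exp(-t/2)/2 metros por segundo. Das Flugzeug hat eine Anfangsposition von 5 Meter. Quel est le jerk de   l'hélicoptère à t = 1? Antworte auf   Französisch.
Pour résoudre ceci, nous devons prendre 1 dérivée de notre équation de l'accélération a(t) = 12·t^2 - 18·t + 8. La dérivée de l'accélération donne le jerk: j(t) = 24·t - 18. Nous avons le jerk j(t) = 24·t - 18. En substituant t = 1: j(1) = 6.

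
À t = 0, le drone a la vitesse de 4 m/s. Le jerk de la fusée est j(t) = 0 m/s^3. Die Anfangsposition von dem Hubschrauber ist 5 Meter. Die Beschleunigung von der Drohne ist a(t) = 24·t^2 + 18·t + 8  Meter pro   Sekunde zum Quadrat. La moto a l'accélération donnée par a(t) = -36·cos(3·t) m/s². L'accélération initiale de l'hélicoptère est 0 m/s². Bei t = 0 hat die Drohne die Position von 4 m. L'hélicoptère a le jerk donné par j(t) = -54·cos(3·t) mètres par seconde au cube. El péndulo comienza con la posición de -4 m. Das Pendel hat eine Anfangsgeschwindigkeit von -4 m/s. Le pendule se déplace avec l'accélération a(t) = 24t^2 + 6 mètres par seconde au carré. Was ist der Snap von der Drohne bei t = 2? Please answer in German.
Ausgehend von der Beschleunigung a(t) = 24·t^2 + 18·t + 8, nehmen wir 2 Ableitungen. Die Ableitung von der Beschleunigung ergibt den Ruck: j(t) = 48·t + 18. Die Ableitung von dem Ruck ergibt den Snap: s(t) = 48. Wir haben den Snap s(t) = 48. Durch Einsetzen von t = 2: s(2) = 48.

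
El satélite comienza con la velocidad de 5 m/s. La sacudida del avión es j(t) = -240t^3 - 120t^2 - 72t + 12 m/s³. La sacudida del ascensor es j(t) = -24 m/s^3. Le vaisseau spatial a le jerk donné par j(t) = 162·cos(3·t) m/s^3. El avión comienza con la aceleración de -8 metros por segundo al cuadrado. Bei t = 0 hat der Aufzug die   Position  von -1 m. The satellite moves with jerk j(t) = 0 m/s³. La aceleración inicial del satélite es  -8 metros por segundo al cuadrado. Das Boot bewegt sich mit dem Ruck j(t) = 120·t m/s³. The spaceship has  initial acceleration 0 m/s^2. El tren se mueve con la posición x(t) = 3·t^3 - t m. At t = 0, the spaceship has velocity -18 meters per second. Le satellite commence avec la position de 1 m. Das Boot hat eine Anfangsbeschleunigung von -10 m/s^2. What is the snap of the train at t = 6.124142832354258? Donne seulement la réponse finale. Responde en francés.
À t = 6.124142832354258, s = 0.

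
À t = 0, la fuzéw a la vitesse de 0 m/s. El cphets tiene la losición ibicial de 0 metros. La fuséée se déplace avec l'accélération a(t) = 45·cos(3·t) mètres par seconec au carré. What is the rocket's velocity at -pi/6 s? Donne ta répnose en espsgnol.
Debemos encontrar la antiderivada de nuestra ecuación de la aceleración a(t) = 45·cos(3·t) 1 vez. Tomando ∫a(t)dt y aplicando v(0) = 0, encontramos v(t) = 15·sin(3·t). De la ecuación de la velocidad v(t) = 15·sin(3·t), sustituimos t = -pi/6 para obtener v = -15.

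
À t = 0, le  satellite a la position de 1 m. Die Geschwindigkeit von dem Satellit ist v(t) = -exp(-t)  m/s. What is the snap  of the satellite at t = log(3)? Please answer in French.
En partant de la vitesse v(t) = -exp(-t), nous prenons 3 dérivées. La dérivée de la vitesse donne l'accélération: a(t) = exp(-t). La dérivée de l'accélération donne le jerk: j(t) = -exp(-t). En dérivant le jerk, nous obtenons le snap: s(t) = exp(-t). Nous avons le snap s(t) = exp(-t). En substituant t = log(3): s(log(3)) = 1/3.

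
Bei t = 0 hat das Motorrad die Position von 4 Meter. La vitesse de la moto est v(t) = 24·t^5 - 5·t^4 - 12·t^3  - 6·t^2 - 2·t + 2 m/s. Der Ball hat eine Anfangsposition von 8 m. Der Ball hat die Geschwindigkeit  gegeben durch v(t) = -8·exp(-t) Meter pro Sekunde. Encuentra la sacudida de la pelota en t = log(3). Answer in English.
To solve this, we need to take 2 derivatives of our velocity equation v(t) = -8·exp(-t). The derivative of velocity gives acceleration: a(t) = 8·exp(-t). The derivative of acceleration gives jerk: j(t) = -8·exp(-t). Using j(t) = -8·exp(-t) and substituting t = log(3), we find j = -8/3.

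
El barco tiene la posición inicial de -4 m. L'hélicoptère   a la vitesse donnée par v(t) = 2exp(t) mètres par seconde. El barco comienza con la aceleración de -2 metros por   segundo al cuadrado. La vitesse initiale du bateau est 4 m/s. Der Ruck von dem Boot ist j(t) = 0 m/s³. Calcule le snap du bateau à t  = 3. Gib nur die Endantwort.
s(3) = 0.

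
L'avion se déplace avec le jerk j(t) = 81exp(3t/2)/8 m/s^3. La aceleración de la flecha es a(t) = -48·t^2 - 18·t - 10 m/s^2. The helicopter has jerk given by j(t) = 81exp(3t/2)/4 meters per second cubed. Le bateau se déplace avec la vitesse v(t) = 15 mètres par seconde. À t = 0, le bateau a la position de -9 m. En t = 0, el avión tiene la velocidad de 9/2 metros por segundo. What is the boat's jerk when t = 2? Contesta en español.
Debemos derivar nuestra ecuación de la velocidad v(t) = 15 2 veces. Tomando d/dt de v(t), encontramos a(t) = 0. Derivando la aceleración, obtenemos la sacudida: j(t) = 0. Usando j(t) = 0 y sustituyendo t = 2, encontramos j = 0.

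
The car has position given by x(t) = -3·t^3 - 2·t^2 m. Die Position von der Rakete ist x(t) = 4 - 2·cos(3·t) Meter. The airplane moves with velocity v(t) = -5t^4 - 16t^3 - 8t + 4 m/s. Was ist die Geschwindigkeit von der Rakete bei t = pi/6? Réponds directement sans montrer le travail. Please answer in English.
The answer is 6.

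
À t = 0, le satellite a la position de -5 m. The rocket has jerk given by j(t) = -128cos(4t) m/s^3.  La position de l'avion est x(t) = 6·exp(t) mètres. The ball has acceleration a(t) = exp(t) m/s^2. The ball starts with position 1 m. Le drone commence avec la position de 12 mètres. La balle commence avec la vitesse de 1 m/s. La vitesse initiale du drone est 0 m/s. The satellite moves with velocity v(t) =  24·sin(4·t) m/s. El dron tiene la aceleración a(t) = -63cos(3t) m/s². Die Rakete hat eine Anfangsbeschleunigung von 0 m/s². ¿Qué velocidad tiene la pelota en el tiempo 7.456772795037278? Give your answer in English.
Starting from acceleration a(t) = exp(t), we take 1 integral. Finding the antiderivative of a(t) and using v(0) = 1: v(t) = exp(t). Using v(t) = exp(t) and substituting t = 7.456772795037278, we find v = 1731.55096086371.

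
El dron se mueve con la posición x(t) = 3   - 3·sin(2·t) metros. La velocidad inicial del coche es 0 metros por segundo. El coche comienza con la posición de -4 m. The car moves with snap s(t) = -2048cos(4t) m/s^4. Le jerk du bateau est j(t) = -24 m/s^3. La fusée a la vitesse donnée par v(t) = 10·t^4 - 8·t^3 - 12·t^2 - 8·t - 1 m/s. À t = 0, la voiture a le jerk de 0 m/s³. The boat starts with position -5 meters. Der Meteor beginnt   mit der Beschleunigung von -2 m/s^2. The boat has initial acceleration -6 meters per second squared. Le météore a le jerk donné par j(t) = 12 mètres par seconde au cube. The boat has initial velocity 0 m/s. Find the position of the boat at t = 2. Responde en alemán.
Wir müssen die Stammfunktion unserer Gleichung für den Ruck j(t) = -24 3-mal finden. Die Stammfunktion von dem Ruck ist die Beschleunigung. Mit a(0) = -6 erhalten wir a(t) = -24·t - 6. Mit ∫a(t)dt und Anwendung von v(0) = 0, finden wir v(t) = 6·t·(-2·t - 1). Mit ∫v(t)dt und Anwendung von x(0) = -5, finden wir x(t) = -4·t^3 - 3·t^2 - 5. Aus der Gleichung für die Position x(t) = -4·t^3 - 3·t^2 - 5, setzen wir t = 2 ein und erhalten x = -49.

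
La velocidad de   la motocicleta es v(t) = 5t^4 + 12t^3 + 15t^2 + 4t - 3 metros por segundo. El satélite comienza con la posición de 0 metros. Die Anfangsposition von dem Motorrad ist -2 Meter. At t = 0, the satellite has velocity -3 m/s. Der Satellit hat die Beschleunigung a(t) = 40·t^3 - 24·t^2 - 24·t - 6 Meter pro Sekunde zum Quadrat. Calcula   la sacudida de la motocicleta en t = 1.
Debemos derivar nuestra ecuación de la velocidad v(t) = 5·t^4 + 12·t^3 + 15·t^2 + 4·t - 3 2 veces. La derivada de la velocidad da la aceleración: a(t) = 20·t^3 + 36·t^2 + 30·t + 4. Tomando d/dt de a(t), encontramos j(t) = 60·t^2 + 72·t + 30. De la ecuación de la sacudida j(t) = 60·t^2 + 72·t + 30, sustituimos t = 1 para obtener j = 162.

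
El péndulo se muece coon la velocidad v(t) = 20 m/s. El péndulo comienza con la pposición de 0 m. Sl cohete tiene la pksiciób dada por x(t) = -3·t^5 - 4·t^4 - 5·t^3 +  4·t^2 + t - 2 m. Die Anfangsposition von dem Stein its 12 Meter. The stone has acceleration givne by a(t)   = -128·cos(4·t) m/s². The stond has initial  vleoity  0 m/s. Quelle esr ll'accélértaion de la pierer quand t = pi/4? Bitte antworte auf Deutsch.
Wir haben die Beschleunigung a(t) = -128·cos(4·t). Durch Einsetzen von t = pi/4: a(pi/4) = 128.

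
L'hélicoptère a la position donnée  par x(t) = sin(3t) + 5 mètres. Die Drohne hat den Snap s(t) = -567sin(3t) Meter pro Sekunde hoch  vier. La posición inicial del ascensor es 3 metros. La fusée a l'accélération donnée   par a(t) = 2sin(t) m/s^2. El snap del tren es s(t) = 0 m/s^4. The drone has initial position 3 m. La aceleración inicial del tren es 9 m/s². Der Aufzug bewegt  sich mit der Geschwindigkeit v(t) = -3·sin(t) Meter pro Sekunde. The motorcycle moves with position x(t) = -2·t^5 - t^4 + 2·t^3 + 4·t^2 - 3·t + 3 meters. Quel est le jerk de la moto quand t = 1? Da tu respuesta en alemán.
Um dies zu lösen, müssen wir 3 Ableitungen unserer Gleichung für die Position x(t) = -2·t^5 - t^4 + 2·t^3 + 4·t^2 - 3·t + 3 nehmen. Die Ableitung von der Position ergibt die Geschwindigkeit: v(t) = -10·t^4 - 4·t^3 + 6·t^2 + 8·t - 3. Die Ableitung von der Geschwindigkeit ergibt die Beschleunigung: a(t) = -40·t^3 - 12·t^2 + 12·t + 8. Die Ableitung von der Beschleunigung ergibt den Ruck: j(t) = -120·t^2 - 24·t + 12. Wir haben den Ruck j(t) = -120·t^2 - 24·t + 12. Durch Einsetzen von t = 1: j(1) = -132.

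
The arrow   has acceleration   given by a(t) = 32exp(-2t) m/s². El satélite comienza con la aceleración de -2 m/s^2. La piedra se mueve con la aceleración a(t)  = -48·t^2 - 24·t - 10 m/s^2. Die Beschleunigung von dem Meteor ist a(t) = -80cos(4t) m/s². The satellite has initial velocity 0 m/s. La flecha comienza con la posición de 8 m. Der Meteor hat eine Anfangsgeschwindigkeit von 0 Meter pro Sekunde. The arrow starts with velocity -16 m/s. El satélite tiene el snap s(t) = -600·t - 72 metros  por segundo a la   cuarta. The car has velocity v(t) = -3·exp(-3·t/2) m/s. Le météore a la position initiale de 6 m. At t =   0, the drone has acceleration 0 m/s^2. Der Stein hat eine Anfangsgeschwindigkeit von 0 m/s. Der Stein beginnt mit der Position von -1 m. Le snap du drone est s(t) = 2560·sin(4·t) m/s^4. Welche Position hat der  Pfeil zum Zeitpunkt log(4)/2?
Wir müssen das Integral unserer Gleichung für die Beschleunigung a(t) = 32·exp(-2·t) 2-mal finden. Das Integral von der Beschleunigung ist die Geschwindigkeit. Mit v(0) = -16 erhalten wir v(t) = -16·exp(-2·t). Durch Integration von der Geschwindigkeit und Verwendung der Anfangsbedingung x(0) = 8, erhalten wir x(t) = 8·exp(-2·t). Aus der Gleichung für die Position x(t) = 8·exp(-2·t), setzen wir t = log(4)/2 ein und erhalten x = 2.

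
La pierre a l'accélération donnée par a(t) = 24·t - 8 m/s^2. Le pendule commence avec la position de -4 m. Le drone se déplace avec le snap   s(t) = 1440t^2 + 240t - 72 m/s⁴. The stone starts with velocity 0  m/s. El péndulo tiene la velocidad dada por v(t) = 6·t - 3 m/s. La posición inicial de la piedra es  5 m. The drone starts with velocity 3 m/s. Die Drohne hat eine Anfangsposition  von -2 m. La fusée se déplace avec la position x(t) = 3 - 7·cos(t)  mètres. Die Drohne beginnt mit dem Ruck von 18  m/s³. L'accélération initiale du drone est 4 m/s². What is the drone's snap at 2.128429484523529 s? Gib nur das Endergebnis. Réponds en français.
Le snap à t = 2.128429484523529 est s = 6962.32845793394.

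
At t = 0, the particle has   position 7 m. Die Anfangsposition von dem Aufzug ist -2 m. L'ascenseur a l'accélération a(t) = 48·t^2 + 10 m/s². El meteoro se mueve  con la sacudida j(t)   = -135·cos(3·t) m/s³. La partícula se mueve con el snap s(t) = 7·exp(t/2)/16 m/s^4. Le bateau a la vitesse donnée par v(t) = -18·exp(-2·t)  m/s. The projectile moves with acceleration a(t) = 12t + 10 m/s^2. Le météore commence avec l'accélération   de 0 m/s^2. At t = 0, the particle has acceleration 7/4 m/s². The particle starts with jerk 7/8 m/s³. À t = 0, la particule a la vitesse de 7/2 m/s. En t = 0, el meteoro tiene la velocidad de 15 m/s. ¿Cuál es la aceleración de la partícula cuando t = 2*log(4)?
Para resolver esto, necesitamos tomar 2 integrales de nuestra ecuación del snap s(t) = 7·exp(t/2)/16. Integrando el snap y usando la condición inicial j(0) = 7/8, obtenemos j(t) = 7·exp(t/2)/8. Tomando ∫j(t)dt y aplicando a(0) = 7/4, encontramos a(t) = 7·exp(t/2)/4. De la ecuación de la aceleración a(t) = 7·exp(t/2)/4, sustituimos t = 2*log(4) para obtener a = 7.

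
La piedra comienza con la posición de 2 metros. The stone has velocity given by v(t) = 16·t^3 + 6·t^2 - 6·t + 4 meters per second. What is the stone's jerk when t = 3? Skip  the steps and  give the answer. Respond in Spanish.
j(3) = 300.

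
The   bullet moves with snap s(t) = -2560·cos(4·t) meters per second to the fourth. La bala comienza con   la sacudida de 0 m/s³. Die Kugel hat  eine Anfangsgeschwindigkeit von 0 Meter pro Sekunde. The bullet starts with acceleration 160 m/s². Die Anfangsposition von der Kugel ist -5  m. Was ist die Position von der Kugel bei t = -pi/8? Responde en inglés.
Starting from snap s(t) = -2560·cos(4·t), we take 4 integrals. Finding the integral of s(t) and using j(0) = 0: j(t) = -640·sin(4·t). Finding the integral of j(t) and using a(0) = 160: a(t) = 160·cos(4·t). The integral of acceleration is velocity. Using v(0) = 0, we get v(t) = 40·sin(4·t). Taking ∫v(t)dt and applying x(0) = -5, we find x(t) = 5 - 10·cos(4·t). We have position x(t) = 5 - 10·cos(4·t). Substituting t = -pi/8: x(-pi/8) = 5.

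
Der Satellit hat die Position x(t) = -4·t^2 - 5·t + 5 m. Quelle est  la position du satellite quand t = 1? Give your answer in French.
En utilisant x(t) = -4·t^2 - 5·t + 5 et en substituant t = 1, nous trouvons x = -4.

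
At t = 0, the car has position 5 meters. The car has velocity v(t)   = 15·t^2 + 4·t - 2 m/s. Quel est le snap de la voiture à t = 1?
Nous devons dériver notre équation de la vitesse v(t) = 15·t^2 + 4·t - 2 3 fois. La dérivée de la vitesse donne l'accélération: a(t) = 30·t + 4. En dérivant l'accélération, nous obtenons le jerk: j(t) = 30. En dérivant le jerk, nous obtenons le snap: s(t) = 0. En utilisant s(t) = 0 et en substituant t = 1, nous trouvons s = 0.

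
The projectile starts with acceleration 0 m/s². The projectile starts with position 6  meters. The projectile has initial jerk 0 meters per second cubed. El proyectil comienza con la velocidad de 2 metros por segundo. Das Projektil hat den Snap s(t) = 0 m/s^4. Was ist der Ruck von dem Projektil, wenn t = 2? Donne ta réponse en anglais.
Starting from snap s(t) = 0, we take 1 integral. Integrating snap and using the initial condition j(0) = 0, we get j(t) = 0. Using j(t) = 0 and substituting t = 2, we find j = 0.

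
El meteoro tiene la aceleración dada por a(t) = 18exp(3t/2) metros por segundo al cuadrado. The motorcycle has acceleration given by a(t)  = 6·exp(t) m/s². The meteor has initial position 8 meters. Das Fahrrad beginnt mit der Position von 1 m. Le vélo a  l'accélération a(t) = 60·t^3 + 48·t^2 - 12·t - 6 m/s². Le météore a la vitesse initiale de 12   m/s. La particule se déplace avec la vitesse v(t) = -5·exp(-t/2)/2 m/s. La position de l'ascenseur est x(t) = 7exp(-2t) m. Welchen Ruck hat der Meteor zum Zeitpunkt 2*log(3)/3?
Wir müssen unsere Gleichung für die Beschleunigung a(t) = 18·exp(3·t/2) 1-mal ableiten. Die Ableitung von der Beschleunigung ergibt den Ruck: j(t) = 27·exp(3·t/2). Mit j(t) = 27·exp(3·t/2) und Einsetzen von t = 2*log(3)/3, finden wir j = 81.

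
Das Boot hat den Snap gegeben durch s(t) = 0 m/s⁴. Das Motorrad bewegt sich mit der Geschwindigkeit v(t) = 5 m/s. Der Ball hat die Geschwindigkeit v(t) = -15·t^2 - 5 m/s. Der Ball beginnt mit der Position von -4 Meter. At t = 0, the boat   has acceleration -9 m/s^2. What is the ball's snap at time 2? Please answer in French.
Nous devons dériver notre équation de la vitesse v(t) = -15·t^2 - 5 3 fois. En prenant d/dt de v(t), nous trouvons a(t) = -30·t. La dérivée de l'accélération donne le jerk: j(t) = -30. En dérivant le jerk, nous obtenons le snap: s(t) = 0. De l'équation du snap s(t) = 0, nous substituons t = 2 pour obtenir s = 0.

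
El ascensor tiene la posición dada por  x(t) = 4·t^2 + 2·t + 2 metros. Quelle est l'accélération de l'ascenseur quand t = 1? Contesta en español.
Partiendo de la posición x(t) = 4·t^2 + 2·t + 2, tomamos 2 derivadas. Tomando d/dt de x(t), encontramos v(t) = 8·t + 2. Tomando d/dt de v(t), encontramos a(t) = 8. Tenemos la aceleración a(t) = 8. Sustituyendo t = 1: a(1) = 8.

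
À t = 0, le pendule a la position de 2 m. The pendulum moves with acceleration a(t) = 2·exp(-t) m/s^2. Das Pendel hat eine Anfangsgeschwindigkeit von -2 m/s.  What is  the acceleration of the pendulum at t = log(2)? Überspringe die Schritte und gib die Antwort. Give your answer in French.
La réponse est 1.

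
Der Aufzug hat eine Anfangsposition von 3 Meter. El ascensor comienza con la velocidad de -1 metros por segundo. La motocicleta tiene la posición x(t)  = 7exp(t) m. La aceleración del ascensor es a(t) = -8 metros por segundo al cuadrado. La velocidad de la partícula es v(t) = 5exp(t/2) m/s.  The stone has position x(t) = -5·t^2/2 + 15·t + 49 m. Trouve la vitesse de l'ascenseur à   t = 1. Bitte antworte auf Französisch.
En partant de l'accélération a(t) = -8, nous prenons 1 intégrale. En prenant ∫a(t)dt et en appliquant v(0) = -1, nous trouvons v(t) = -8·t - 1. En utilisant v(t) = -8·t - 1 et en substituant t = 1, nous trouvons v = -9.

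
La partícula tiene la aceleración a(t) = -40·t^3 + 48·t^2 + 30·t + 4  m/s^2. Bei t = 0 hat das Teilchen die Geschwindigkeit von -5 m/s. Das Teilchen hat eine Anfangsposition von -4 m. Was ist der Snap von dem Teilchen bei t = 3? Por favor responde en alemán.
Ausgehend von der Beschleunigung a(t) = -40·t^3 + 48·t^2 + 30·t + 4, nehmen wir 2 Ableitungen. Mit d/dt von a(t) finden wir j(t) = -120·t^2 + 96·t + 30. Durch Ableiten von dem Ruck erhalten wir den Snap: s(t) = 96 - 240·t. Aus der Gleichung für den Snap s(t) = 96 - 240·t, setzen wir t = 3 ein und erhalten s = -624.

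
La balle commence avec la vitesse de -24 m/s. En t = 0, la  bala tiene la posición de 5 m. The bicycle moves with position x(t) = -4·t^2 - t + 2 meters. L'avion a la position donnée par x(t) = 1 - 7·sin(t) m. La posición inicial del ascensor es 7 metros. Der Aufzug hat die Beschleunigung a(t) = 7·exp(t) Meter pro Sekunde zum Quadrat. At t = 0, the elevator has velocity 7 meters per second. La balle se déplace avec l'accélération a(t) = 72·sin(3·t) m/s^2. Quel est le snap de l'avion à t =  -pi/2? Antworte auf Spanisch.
Debemos derivar nuestra ecuación de la posición x(t) = 1 - 7·sin(t) 4 veces. La derivada de la posición da la velocidad: v(t) = -7·cos(t). Tomando d/dt de v(t), encontramos a(t) = 7·sin(t). Derivando la aceleración, obtenemos la sacudida: j(t) = 7·cos(t). Derivando la sacudida, obtenemos el snap: s(t) = -7·sin(t). Usando s(t) = -7·sin(t) y sustituyendo t = -pi/2, encontramos s = 7.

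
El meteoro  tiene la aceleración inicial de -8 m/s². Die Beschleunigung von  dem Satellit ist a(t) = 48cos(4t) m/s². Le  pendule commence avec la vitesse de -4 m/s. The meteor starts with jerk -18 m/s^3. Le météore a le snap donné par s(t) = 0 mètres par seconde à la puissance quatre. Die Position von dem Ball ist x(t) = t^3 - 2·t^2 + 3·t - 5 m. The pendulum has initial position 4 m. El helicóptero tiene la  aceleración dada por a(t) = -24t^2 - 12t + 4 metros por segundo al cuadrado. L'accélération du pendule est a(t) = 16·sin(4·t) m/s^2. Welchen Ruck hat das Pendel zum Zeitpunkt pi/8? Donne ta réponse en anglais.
Starting from acceleration a(t) = 16·sin(4·t), we take 1 derivative. Differentiating acceleration, we get jerk: j(t) = 64·cos(4·t). From the given jerk equation j(t) = 64·cos(4·t), we substitute t = pi/8 to get j = 0.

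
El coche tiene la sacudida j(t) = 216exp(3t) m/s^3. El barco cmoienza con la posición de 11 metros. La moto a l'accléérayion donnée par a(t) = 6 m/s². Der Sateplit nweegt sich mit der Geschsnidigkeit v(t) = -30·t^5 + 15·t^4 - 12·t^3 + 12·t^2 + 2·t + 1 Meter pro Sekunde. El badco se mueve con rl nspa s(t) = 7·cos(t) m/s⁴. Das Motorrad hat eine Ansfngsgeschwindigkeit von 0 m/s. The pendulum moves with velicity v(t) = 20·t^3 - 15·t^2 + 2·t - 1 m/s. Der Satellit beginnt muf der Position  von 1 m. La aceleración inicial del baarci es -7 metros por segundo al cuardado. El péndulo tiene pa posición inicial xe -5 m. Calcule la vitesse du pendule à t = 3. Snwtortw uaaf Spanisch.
Usando v(t) = 20·t^3 - 15·t^2 + 2·t - 1 y sustituyendo t = 3, encontramos v = 410.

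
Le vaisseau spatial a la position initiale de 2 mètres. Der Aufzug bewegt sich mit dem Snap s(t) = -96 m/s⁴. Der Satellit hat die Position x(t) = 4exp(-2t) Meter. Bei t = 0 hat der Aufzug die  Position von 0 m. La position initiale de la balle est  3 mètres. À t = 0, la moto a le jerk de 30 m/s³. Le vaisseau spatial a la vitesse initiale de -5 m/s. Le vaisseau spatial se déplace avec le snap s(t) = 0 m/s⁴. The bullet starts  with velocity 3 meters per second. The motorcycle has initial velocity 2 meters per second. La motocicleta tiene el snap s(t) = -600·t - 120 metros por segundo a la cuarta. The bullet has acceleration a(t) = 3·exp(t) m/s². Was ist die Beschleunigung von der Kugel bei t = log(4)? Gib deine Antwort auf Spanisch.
De la ecuación de la aceleración a(t) = 3·exp(t), sustituimos t = log(4) para obtener a = 12.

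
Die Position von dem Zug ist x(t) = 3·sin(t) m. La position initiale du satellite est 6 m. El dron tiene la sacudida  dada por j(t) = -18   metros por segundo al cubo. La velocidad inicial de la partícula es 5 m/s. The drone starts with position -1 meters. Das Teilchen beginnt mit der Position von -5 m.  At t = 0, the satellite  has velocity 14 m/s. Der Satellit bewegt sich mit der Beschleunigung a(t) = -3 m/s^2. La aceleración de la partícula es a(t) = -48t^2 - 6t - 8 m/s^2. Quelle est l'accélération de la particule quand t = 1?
Nous avons l'accélération a(t) = -48·t^2 - 6·t - 8. En substituant t = 1: a(1) = -62.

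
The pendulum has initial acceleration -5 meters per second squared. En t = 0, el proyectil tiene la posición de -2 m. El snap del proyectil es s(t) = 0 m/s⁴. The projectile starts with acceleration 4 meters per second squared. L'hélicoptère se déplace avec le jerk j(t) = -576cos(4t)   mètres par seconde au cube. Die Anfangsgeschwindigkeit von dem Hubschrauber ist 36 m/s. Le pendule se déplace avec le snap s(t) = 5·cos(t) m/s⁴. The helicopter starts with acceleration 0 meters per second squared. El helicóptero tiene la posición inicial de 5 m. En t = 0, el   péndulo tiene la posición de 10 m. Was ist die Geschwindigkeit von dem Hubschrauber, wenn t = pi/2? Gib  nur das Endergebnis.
Die Geschwindigkeit bei t = pi/2 ist v = 36.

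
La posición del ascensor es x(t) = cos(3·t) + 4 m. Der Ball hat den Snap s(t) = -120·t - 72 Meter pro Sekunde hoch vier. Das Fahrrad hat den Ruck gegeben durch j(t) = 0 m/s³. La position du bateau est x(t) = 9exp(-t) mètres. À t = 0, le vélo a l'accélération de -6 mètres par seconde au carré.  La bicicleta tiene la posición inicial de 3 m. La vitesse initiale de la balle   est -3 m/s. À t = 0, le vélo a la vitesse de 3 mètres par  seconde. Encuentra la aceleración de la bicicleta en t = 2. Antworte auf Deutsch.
Ausgehend von dem Ruck j(t) = 0, nehmen wir 1 Integral. Die Stammfunktion von dem Ruck ist die Beschleunigung. Mit a(0) = -6 erhalten wir a(t) = -6. Wir haben die Beschleunigung a(t) = -6. Durch Einsetzen von t = 2: a(2) = -6.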